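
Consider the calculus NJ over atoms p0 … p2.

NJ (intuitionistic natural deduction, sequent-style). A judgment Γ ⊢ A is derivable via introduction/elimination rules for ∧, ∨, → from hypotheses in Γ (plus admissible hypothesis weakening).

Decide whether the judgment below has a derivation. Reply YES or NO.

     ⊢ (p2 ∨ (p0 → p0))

Derivation (root first):
[∨I₂]  ⊢ (p2 ∨ (p0 → p0))
  [→I]  ⊢ (p0 → p0)
    [Ax] p0 ⊢ p0

Result: YES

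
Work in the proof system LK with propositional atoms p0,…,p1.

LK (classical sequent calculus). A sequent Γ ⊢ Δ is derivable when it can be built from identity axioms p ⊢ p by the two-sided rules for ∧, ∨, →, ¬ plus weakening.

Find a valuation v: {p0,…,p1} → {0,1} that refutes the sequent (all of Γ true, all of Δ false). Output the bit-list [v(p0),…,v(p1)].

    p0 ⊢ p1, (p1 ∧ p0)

Search for a countermodel by truth-table:
  v=00: Γ:[p0=F] Δ:[p1=F, (p1 ∧ p0)=F] refutes=False
  v=01: Γ:[p0=F] Δ:[p1=T, (p1 ∧ p0)=F] refutes=False
  v=10: Γ:[p0=T] Δ:[p1=F, (p1 ∧ p0)=F] refutes=True  ← countermodel

Result: [1, 0]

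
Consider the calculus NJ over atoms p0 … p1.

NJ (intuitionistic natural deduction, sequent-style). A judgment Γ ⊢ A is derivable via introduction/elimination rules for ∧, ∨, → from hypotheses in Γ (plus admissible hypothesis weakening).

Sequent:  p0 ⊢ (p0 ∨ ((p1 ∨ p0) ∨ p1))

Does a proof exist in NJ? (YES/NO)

Proof tree:
[∨I₂] p0 ⊢ (p0 ∨ ((p1 ∨ p0) ∨ p1))
  [∨I₁] p0 ⊢ ((p1 ∨ p0) ∨ p1)
    [∨I₂] p0 ⊢ (p1 ∨ p0)
      [Ax] p0 ⊢ p0

Result: YES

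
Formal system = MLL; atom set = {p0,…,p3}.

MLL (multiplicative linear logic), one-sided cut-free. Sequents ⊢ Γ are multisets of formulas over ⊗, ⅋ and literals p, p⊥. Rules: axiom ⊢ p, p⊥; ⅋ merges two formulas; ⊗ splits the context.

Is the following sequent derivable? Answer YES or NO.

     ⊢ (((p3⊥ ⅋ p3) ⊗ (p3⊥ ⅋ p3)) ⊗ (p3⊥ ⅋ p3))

Derivation trace:
[⊗]  ⊢ (((p3⊥ ⅋ p3) ⊗ (p3⊥ ⅋ p3)) ⊗ (p3⊥ ⅋ p3))
  [⊗]  ⊢ ((p3⊥ ⅋ p3) ⊗ (p3⊥ ⅋ p3))
    [⅋]  ⊢ (p3⊥ ⅋ p3)
      [Ax]  ⊢ p3, p3⊥
    [⅋]  ⊢ (p3⊥ ⅋ p3)
      [Ax]  ⊢ p3, p3⊥
  [⅋]  ⊢ (p3⊥ ⅋ p3)
    [Ax]  ⊢ p3, p3⊥

Result: YES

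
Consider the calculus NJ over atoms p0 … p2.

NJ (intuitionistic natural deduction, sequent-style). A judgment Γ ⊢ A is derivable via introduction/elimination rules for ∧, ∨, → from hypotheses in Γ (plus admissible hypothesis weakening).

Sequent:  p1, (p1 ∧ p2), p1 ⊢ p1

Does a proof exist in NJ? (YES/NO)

Derivation (root first):
[Wk] p1, (p1 ∧ p2), p1 ⊢ p1
  [Wk] p1, (p1 ∧ p2) ⊢ p1
    [Ax] p1 ⊢ p1

Result: YES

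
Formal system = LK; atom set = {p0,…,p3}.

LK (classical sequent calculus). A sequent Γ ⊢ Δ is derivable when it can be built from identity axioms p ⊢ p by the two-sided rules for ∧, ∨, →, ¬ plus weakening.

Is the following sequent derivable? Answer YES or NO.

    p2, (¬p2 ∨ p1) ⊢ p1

Derivation (root first):
[∨L] p2, (¬p2 ∨ p1) ⊢ p1
  [¬L] p2, ¬p2 ⊢ 
    [Ax] p2 ⊢ p2
  [Ax] p1 ⊢ p1

Result: YES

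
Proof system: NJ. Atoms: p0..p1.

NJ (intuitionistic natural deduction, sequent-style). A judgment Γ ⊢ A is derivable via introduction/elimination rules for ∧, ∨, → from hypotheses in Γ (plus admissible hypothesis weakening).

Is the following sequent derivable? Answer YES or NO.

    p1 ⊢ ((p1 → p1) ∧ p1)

Derivation trace:
[∧I] p1 ⊢ ((p1 → p1) ∧ p1)
  [Wk] p1 ⊢ (p1 → p1)
    [→I]  ⊢ (p1 → p1)
      [Ax] p1 ⊢ p1
  [Ax] p1 ⊢ p1

Result: YES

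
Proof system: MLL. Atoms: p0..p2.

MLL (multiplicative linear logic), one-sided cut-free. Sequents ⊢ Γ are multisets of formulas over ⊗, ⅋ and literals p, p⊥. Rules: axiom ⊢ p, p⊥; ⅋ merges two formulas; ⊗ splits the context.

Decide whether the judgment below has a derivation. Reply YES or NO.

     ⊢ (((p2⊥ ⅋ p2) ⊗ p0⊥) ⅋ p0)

Derivation (root first):
[⅋]  ⊢ (((p2⊥ ⅋ p2) ⊗ p0⊥) ⅋ p0)
  [⊗]  ⊢ p0, ((p2⊥ ⅋ p2) ⊗ p0⊥)
    [⅋]  ⊢ (p2⊥ ⅋ p2)
      [Ax]  ⊢ p2, p2⊥
    [Ax]  ⊢ p0, p0⊥

Result: YES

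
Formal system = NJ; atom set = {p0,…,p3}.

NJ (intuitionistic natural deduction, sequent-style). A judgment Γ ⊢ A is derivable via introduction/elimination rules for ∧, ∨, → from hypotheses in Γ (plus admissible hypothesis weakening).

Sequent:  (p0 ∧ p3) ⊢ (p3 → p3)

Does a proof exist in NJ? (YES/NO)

Derivation trace:
[Wk] (p0 ∧ p3) ⊢ (p3 → p3)
  [→I]  ⊢ (p3 → p3)
    [Ax] p3 ⊢ p3

Result: YES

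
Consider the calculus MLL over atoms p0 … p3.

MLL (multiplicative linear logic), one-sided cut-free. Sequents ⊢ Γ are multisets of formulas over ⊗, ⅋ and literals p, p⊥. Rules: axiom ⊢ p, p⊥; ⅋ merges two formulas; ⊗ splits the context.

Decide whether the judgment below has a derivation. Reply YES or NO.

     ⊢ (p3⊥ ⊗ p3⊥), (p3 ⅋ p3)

Derivation (root first):
[⅋]  ⊢ (p3⊥ ⊗ p3⊥), (p3 ⅋ p3)
  [⊗]  ⊢ p3, p3, (p3⊥ ⊗ p3⊥)
    [Ax]  ⊢ p3, p3⊥
    [Ax]  ⊢ p3, p3⊥

Result: YES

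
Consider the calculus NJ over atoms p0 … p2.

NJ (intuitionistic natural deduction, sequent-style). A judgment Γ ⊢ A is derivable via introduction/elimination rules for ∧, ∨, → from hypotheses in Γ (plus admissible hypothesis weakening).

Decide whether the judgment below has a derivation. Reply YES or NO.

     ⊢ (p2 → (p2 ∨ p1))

Proof tree:
[→I]  ⊢ (p2 → (p2 ∨ p1))
  [∨I₁] p2 ⊢ (p2 ∨ p1)
    [Ax] p2 ⊢ p2

Result: YES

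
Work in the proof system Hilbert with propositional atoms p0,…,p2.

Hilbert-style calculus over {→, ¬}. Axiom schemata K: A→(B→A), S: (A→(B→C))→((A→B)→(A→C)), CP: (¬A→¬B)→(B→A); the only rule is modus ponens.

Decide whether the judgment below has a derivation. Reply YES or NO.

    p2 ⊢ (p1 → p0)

Search for a countermodel by truth-table:
  v=000: Γ:[p2=F] Δ:[(p1 → p0)=T] refutes=False
  v=001: Γ:[p2=T] Δ:[(p1 → p0)=T] refutes=False
  v=010: Γ:[p2=F] Δ:[(p1 → p0)=F] refutes=False
  v=011: Γ:[p2=T] Δ:[(p1 → p0)=F] refutes=True  ← countermodel

Result: NO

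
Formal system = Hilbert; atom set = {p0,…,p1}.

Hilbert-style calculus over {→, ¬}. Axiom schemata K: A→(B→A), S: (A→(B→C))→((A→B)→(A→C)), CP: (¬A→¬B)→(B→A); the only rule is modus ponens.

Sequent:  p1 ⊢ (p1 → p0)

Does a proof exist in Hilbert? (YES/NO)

Truth-table refutation:
  v=00: Γ:[p1=F] Δ:[(p1 → p0)=T] refutes=False
  v=01: Γ:[p1=T] Δ:[(p1 → p0)=F] refutes=True  ← countermodel

Result: NO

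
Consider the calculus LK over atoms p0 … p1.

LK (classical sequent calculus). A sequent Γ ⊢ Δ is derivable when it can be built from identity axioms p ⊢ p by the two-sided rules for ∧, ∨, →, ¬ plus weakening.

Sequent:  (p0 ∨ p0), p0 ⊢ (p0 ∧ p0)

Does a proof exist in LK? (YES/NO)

Proof tree:
[∧R] (p0 ∨ p0), p0 ⊢ (p0 ∧ p0)
  [∨L] (p0 ∨ p0) ⊢ p0
    [Ax] p0 ⊢ p0
    [Ax] p0 ⊢ p0
  [Ax] p0 ⊢ p0

Result: YES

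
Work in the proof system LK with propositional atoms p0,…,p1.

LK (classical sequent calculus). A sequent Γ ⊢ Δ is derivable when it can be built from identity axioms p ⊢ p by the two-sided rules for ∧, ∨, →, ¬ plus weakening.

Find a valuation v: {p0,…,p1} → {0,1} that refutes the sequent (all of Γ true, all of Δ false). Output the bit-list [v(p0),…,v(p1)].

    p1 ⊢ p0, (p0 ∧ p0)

Search for a countermodel by truth-table:
  v=00: Γ:[p1=F] Δ:[p0=F, (p0 ∧ p0)=F] refutes=False
  v=01: Γ:[p1=T] Δ:[p0=F, (p0 ∧ p0)=F] refutes=True  ← countermodel

Result: [0, 1]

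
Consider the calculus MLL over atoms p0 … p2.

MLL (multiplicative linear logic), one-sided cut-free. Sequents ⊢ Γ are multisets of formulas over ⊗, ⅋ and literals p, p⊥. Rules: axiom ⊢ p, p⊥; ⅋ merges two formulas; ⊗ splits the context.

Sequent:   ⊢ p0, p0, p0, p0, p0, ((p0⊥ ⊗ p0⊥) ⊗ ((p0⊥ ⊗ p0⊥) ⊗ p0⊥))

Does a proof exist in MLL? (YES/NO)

Derivation (root first):
[⊗]  ⊢ p0, p0, p0, p0, p0, ((p0⊥ ⊗ p0⊥) ⊗ ((p0⊥ ⊗ p0⊥) ⊗ p0⊥))
  [⊗]  ⊢ p0, p0, (p0⊥ ⊗ p0⊥)
    [Ax]  ⊢ p0, p0⊥
    [Ax]  ⊢ p0, p0⊥
  [⊗]  ⊢ p0, p0, p0, ((p0⊥ ⊗ p0⊥) ⊗ p0⊥)
    [⊗]  ⊢ p0, p0, (p0⊥ ⊗ p0⊥)
      [Ax]  ⊢ p0, p0⊥
      [Ax]  ⊢ p0, p0⊥
    [Ax]  ⊢ p0, p0⊥

Result: YES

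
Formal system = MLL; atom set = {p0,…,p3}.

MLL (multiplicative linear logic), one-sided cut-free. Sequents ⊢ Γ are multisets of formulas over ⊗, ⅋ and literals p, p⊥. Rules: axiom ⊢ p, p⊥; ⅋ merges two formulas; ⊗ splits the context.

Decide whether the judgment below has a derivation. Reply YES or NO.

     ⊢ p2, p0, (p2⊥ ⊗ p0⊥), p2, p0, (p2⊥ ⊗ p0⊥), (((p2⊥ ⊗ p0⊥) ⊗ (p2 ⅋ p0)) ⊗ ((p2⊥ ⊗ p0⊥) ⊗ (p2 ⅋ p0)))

Derivation (root first):
[⊗]  ⊢ p2, p0, (p2⊥ ⊗ p0⊥), p2, p0, (p2⊥ ⊗ p0⊥), (((p2⊥ ⊗ p0⊥) ⊗ (p2 ⅋ p0)) ⊗ ((p2⊥ ⊗ p0⊥) ⊗ (p2 ⅋ p0)))
  [⊗]  ⊢ p2, p0, (p2⊥ ⊗ p0⊥), ((p2⊥ ⊗ p0⊥) ⊗ (p2 ⅋ p0))
    [⊗]  ⊢ p2, p0, (p2⊥ ⊗ p0⊥)
      [Ax]  ⊢ p2, p2⊥
      [Ax]  ⊢ p0, p0⊥
    [⅋]  ⊢ (p2⊥ ⊗ p0⊥), (p2 ⅋ p0)
      [⊗]  ⊢ p2, p0, (p2⊥ ⊗ p0⊥)
        [Ax]  ⊢ p2, p2⊥
        [Ax]  ⊢ p0, p0⊥
  [⊗]  ⊢ p2, p0, (p2⊥ ⊗ p0⊥), ((p2⊥ ⊗ p0⊥) ⊗ (p2 ⅋ p0))
    [⊗]  ⊢ p2, p0, (p2⊥ ⊗ p0⊥)
      [Ax]  ⊢ p2, p2⊥
      [Ax]  ⊢ p0, p0⊥
    [⅋]  ⊢ (p2⊥ ⊗ p0⊥), (p2 ⅋ p0)
      [⊗]  ⊢ p2, p0, (p2⊥ ⊗ p0⊥)
        [Ax]  ⊢ p2, p2⊥
        [Ax]  ⊢ p0, p0⊥

Result: YES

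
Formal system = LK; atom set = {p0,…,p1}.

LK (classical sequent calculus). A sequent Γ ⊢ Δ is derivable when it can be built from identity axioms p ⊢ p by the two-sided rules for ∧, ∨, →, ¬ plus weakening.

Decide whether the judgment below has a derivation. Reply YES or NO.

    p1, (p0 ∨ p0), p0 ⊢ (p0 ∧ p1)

Proof tree:
[WL] p1, (p0 ∨ p0), p0 ⊢ (p0 ∧ p1)
  [∧R] p1, (p0 ∨ p0) ⊢ (p0 ∧ p1)
    [∨L] (p0 ∨ p0) ⊢ p0
      [Ax] p0 ⊢ p0
      [Ax] p0 ⊢ p0
    [Ax] p1 ⊢ p1

Result: YES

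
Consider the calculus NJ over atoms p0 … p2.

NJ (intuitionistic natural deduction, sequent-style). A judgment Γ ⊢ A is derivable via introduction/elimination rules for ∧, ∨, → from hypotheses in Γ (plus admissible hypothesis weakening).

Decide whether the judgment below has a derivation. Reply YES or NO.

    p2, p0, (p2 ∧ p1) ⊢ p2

Derivation (root first):
[Wk] p2, p0, (p2 ∧ p1) ⊢ p2
  [Wk] p2, p0 ⊢ p2
    [Ax] p2 ⊢ p2

Result: YES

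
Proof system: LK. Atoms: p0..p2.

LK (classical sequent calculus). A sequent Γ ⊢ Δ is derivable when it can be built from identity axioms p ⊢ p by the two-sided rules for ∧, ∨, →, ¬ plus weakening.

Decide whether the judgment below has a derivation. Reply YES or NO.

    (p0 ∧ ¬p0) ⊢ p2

Derivation trace:
[∧L] (p0 ∧ ¬p0) ⊢ p2
  [WR] p0, ¬p0 ⊢ p2
    [¬L] p0, ¬p0 ⊢ 
      [Ax] p0 ⊢ p0

Result: YES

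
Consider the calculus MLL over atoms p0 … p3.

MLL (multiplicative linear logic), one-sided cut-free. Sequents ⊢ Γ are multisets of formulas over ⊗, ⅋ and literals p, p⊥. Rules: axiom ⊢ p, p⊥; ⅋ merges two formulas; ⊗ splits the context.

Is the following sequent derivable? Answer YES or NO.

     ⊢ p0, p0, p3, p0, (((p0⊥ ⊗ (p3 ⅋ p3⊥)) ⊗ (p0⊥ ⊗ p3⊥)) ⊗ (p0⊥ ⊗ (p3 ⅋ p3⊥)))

Derivation (root first):
[⊗]  ⊢ p0, p0, p3, p0, (((p0⊥ ⊗ (p3 ⅋ p3⊥)) ⊗ (p0⊥ ⊗ p3⊥)) ⊗ (p0⊥ ⊗ (p3 ⅋ p3⊥)))
  [⊗]  ⊢ p0, p0, p3, ((p0⊥ ⊗ (p3 ⅋ p3⊥)) ⊗ (p0⊥ ⊗ p3⊥))
    [⊗]  ⊢ p0, (p0⊥ ⊗ (p3 ⅋ p3⊥))
      [Ax]  ⊢ p0, p0⊥
      [⅋]  ⊢ (p3 ⅋ p3⊥)
        [Ax]  ⊢ p3, p3⊥
    [⊗]  ⊢ p0, p3, (p0⊥ ⊗ p3⊥)
      [Ax]  ⊢ p0, p0⊥
      [Ax]  ⊢ p3, p3⊥
  [⊗]  ⊢ p0, (p0⊥ ⊗ (p3 ⅋ p3⊥))
    [Ax]  ⊢ p0, p0⊥
    [⅋]  ⊢ (p3 ⅋ p3⊥)
      [Ax]  ⊢ p3, p3⊥

Result: YES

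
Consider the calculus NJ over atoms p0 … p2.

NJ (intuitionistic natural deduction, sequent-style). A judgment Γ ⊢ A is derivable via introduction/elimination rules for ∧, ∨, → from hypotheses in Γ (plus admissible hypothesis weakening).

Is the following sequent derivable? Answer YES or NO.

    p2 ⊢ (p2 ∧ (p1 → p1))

Derivation (root first):
[∧I] p2 ⊢ (p2 ∧ (p1 → p1))
  [Ax] p2 ⊢ p2
  [→I] p2 ⊢ (p1 → p1)
    [Wk] p1, p2 ⊢ p1
      [Ax] p1 ⊢ p1

Result: YES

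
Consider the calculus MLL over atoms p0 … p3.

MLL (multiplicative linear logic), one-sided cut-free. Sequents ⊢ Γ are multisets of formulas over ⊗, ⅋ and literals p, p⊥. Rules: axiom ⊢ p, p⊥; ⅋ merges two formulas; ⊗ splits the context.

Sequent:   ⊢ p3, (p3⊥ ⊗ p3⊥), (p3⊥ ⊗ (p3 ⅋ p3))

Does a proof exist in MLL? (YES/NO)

Proof tree:
[⊗]  ⊢ p3, (p3⊥ ⊗ p3⊥), (p3⊥ ⊗ (p3 ⅋ p3))
  [Ax]  ⊢ p3, p3⊥
  [⅋]  ⊢ (p3⊥ ⊗ p3⊥), (p3 ⅋ p3)
    [⊗]  ⊢ p3, p3, (p3⊥ ⊗ p3⊥)
      [Ax]  ⊢ p3, p3⊥
      [Ax]  ⊢ p3, p3⊥

Result: YES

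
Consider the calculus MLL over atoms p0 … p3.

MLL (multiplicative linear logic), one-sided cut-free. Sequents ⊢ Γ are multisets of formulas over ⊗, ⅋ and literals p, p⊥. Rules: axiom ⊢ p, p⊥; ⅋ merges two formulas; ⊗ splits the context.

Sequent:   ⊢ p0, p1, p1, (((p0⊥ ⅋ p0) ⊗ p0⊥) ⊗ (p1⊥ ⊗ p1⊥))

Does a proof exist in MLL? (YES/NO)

Derivation trace:
[⊗]  ⊢ p0, p1, p1, (((p0⊥ ⅋ p0) ⊗ p0⊥) ⊗ (p1⊥ ⊗ p1⊥))
  [⊗]  ⊢ p0, ((p0⊥ ⅋ p0) ⊗ p0⊥)
    [⅋]  ⊢ (p0⊥ ⅋ p0)
      [Ax]  ⊢ p0, p0⊥
    [Ax]  ⊢ p0, p0⊥
  [⊗]  ⊢ p1, p1, (p1⊥ ⊗ p1⊥)
    [Ax]  ⊢ p1, p1⊥
    [Ax]  ⊢ p1, p1⊥

Result: YES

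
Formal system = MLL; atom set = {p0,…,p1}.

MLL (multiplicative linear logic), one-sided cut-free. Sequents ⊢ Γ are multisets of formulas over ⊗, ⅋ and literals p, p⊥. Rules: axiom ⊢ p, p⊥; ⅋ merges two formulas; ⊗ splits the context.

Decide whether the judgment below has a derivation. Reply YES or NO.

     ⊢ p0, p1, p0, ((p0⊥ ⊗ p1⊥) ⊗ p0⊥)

Proof tree:
[⊗]  ⊢ p0, p1, p0, ((p0⊥ ⊗ p1⊥) ⊗ p0⊥)
  [⊗]  ⊢ p0, p1, (p0⊥ ⊗ p1⊥)
    [Ax]  ⊢ p0, p0⊥
    [Ax]  ⊢ p1, p1⊥
  [Ax]  ⊢ p0, p0⊥

Result: YES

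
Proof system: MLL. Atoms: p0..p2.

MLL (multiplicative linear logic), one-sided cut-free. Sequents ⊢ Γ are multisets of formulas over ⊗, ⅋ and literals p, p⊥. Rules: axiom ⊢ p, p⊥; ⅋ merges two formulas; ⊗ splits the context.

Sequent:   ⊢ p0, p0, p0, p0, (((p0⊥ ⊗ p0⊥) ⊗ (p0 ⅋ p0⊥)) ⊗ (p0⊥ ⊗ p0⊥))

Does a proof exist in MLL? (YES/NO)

Derivation trace:
[⊗]  ⊢ p0, p0, p0, p0, (((p0⊥ ⊗ p0⊥) ⊗ (p0 ⅋ p0⊥)) ⊗ (p0⊥ ⊗ p0⊥))
  [⊗]  ⊢ p0, p0, ((p0⊥ ⊗ p0⊥) ⊗ (p0 ⅋ p0⊥))
    [⊗]  ⊢ p0, p0, (p0⊥ ⊗ p0⊥)
      [Ax]  ⊢ p0, p0⊥
      [Ax]  ⊢ p0, p0⊥
    [⅋]  ⊢ (p0 ⅋ p0⊥)
      [Ax]  ⊢ p0, p0⊥
  [⊗]  ⊢ p0, p0, (p0⊥ ⊗ p0⊥)
    [Ax]  ⊢ p0, p0⊥
    [Ax]  ⊢ p0, p0⊥

Result: YES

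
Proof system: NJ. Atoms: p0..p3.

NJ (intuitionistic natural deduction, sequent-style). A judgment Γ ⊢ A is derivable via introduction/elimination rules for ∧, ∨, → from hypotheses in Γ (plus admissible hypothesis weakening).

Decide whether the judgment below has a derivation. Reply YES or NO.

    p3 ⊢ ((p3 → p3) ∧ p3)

Derivation trace:
[∧I] p3 ⊢ ((p3 → p3) ∧ p3)
  [→I]  ⊢ (p3 → p3)
    [Ax] p3 ⊢ p3
  [Ax] p3 ⊢ p3

Result: YES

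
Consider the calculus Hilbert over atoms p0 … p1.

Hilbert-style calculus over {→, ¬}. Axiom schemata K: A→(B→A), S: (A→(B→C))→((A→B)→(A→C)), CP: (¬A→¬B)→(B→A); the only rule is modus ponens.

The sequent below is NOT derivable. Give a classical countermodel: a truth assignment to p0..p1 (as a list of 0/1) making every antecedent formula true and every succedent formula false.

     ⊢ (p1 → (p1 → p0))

Truth-table refutation:
  v=00: Γ:[] Δ:[(p1 → (p1 → p0))=T] refutes=False
  v=01: Γ:[] Δ:[(p1 → (p1 → p0))=F] refutes=True  ← countermodel

Result: [0, 1]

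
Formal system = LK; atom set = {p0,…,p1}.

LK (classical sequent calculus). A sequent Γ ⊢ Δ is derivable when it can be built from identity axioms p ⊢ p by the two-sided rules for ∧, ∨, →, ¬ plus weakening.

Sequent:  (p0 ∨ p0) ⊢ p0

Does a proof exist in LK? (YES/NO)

Derivation trace:
[∨L] (p0 ∨ p0) ⊢ p0
  [Ax] p0 ⊢ p0
  [WR] p0 ⊢ p0, p0
    [Ax] p0 ⊢ p0

Result: YES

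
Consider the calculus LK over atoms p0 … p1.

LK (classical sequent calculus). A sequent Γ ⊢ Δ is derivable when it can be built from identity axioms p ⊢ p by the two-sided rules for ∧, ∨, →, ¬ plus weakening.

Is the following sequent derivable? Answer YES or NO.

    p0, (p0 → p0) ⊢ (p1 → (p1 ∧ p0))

Derivation (root first):
[→R] p0, (p0 → p0) ⊢ (p1 → (p1 ∧ p0))
  [→L] p1, p0, (p0 → p0) ⊢ (p1 ∧ p0)
    [Ax] p0 ⊢ p0
    [∧R] p1, p0 ⊢ (p1 ∧ p0)
      [Ax] p1 ⊢ p1
      [Ax] p0 ⊢ p0

Result: YES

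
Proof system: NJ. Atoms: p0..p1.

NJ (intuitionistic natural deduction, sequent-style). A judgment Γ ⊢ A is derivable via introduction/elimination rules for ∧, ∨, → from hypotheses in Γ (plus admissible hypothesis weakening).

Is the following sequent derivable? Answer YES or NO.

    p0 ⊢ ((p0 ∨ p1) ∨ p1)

Proof tree:
[∨I₁] p0 ⊢ ((p0 ∨ p1) ∨ p1)
  [∨I₁] p0 ⊢ (p0 ∨ p1)
    [Ax] p0 ⊢ p0

Result: YES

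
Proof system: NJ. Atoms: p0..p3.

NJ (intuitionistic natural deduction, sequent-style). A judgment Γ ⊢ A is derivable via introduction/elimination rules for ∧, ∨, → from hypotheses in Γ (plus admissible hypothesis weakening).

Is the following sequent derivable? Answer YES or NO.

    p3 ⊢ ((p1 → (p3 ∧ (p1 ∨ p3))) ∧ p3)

Derivation trace:
[∧I] p3 ⊢ ((p1 → (p3 ∧ (p1 ∨ p3))) ∧ p3)
  [→I] p3 ⊢ (p1 → (p3 ∧ (p1 ∨ p3)))
    [∧I] p1, p3 ⊢ (p3 ∧ (p1 ∨ p3))
      [Ax] p3 ⊢ p3
      [∨I₁] p1 ⊢ (p1 ∨ p3)
        [Ax] p1 ⊢ p1
  [Ax] p3 ⊢ p3

Result: YES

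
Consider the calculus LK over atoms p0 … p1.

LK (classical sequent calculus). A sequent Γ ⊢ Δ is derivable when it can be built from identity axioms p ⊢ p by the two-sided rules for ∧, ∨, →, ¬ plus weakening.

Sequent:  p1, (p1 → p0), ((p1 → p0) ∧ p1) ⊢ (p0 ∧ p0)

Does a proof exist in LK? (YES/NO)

Derivation (root first):
[∧R] p1, (p1 → p0), ((p1 → p0) ∧ p1) ⊢ (p0 ∧ p0)
  [∧L] ((p1 → p0) ∧ p1) ⊢ p0
    [→L] p1, (p1 → p0) ⊢ p0
      [Ax] p1 ⊢ p1
      [Ax] p0 ⊢ p0
  [→L] p1, (p1 → p0) ⊢ p0
    [Ax] p1 ⊢ p1
    [Ax] p0 ⊢ p0

Result: YES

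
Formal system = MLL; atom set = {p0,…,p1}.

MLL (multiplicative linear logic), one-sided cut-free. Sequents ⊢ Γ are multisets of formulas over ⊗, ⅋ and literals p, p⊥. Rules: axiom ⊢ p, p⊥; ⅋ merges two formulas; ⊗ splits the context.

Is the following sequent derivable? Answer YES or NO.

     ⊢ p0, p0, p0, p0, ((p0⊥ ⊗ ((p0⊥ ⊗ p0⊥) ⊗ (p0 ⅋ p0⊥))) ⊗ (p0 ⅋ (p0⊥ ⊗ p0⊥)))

Proof tree:
[⊗]  ⊢ p0, p0, p0, p0, ((p0⊥ ⊗ ((p0⊥ ⊗ p0⊥) ⊗ (p0 ⅋ p0⊥))) ⊗ (p0 ⅋ (p0⊥ ⊗ p0⊥)))
  [⊗]  ⊢ p0, p0, p0, (p0⊥ ⊗ ((p0⊥ ⊗ p0⊥) ⊗ (p0 ⅋ p0⊥)))
    [Ax]  ⊢ p0, p0⊥
    [⊗]  ⊢ p0, p0, ((p0⊥ ⊗ p0⊥) ⊗ (p0 ⅋ p0⊥))
      [⊗]  ⊢ p0, p0, (p0⊥ ⊗ p0⊥)
        [Ax]  ⊢ p0, p0⊥
        [Ax]  ⊢ p0, p0⊥
      [⅋]  ⊢ (p0 ⅋ p0⊥)
        [Ax]  ⊢ p0, p0⊥
  [⅋]  ⊢ p0, (p0 ⅋ (p0⊥ ⊗ p0⊥))
    [⊗]  ⊢ p0, p0, (p0⊥ ⊗ p0⊥)
      [Ax]  ⊢ p0, p0⊥
      [Ax]  ⊢ p0, p0⊥

Result: YES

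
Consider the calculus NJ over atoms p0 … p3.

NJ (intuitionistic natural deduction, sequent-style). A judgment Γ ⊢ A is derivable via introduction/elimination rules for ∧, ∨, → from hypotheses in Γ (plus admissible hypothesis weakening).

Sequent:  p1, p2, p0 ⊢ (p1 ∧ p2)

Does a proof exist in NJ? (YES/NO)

Derivation (root first):
[∧I] p1, p2, p0 ⊢ (p1 ∧ p2)
  [Wk] p1, p1 ⊢ p1
    [Ax] p1 ⊢ p1
  [Wk] p2, p0 ⊢ p2
    [Ax] p2 ⊢ p2

Result: YES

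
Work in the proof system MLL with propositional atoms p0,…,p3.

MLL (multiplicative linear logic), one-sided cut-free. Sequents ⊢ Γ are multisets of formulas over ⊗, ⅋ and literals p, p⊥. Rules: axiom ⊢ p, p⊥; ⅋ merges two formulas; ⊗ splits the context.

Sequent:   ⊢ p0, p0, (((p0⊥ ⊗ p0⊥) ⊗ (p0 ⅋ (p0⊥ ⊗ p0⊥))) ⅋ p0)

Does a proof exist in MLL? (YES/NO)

Derivation (root first):
[⅋]  ⊢ p0, p0, (((p0⊥ ⊗ p0⊥) ⊗ (p0 ⅋ (p0⊥ ⊗ p0⊥))) ⅋ p0)
  [⊗]  ⊢ p0, p0, p0, ((p0⊥ ⊗ p0⊥) ⊗ (p0 ⅋ (p0⊥ ⊗ p0⊥)))
    [⊗]  ⊢ p0, p0, (p0⊥ ⊗ p0⊥)
      [Ax]  ⊢ p0, p0⊥
      [Ax]  ⊢ p0, p0⊥
    [⅋]  ⊢ p0, (p0 ⅋ (p0⊥ ⊗ p0⊥))
      [⊗]  ⊢ p0, p0, (p0⊥ ⊗ p0⊥)
        [Ax]  ⊢ p0, p0⊥
        [Ax]  ⊢ p0, p0⊥

Result: YES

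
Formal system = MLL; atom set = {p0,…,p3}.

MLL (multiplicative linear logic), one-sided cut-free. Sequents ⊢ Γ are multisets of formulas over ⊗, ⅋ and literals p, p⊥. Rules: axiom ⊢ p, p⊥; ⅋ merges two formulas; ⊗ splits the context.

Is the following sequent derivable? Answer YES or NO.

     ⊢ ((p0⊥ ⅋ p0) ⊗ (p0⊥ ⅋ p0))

Proof tree:
[⊗]  ⊢ ((p0⊥ ⅋ p0) ⊗ (p0⊥ ⅋ p0))
  [⅋]  ⊢ (p0⊥ ⅋ p0)
    [Ax]  ⊢ p0, p0⊥
  [⅋]  ⊢ (p0⊥ ⅋ p0)
    [Ax]  ⊢ p0, p0⊥

Result: YES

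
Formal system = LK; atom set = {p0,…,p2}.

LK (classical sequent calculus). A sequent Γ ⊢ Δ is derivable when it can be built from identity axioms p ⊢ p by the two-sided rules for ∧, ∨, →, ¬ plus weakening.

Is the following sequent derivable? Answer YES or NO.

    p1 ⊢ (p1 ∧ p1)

Proof tree:
[∧R] p1 ⊢ (p1 ∧ p1)
  [WL] p1, p1 ⊢ p1
    [Ax] p1 ⊢ p1
  [WL] p1, p1 ⊢ p1
    [Ax] p1 ⊢ p1

Result: YES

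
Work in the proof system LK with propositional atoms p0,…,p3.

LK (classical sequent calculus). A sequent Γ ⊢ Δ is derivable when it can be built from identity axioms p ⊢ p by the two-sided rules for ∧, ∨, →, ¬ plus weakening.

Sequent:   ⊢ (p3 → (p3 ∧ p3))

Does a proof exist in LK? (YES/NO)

Derivation trace:
[→R]  ⊢ (p3 → (p3 ∧ p3))
  [∧R] p3 ⊢ (p3 ∧ p3)
    [Ax] p3 ⊢ p3
    [Ax] p3 ⊢ p3

Result: YES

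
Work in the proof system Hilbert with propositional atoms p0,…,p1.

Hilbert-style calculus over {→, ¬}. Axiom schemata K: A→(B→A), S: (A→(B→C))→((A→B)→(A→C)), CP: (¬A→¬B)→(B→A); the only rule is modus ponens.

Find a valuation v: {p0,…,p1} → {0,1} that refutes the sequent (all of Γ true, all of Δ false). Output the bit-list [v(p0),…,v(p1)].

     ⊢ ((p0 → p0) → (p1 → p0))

Search for a countermodel by truth-table:
  v=00: Γ:[] Δ:[((p0 → p0) → (p1 → p0))=T] refutes=False
  v=01: Γ:[] Δ:[((p0 → p0) → (p1 → p0))=F] refutes=True  ← countermodel

Result: [0, 1]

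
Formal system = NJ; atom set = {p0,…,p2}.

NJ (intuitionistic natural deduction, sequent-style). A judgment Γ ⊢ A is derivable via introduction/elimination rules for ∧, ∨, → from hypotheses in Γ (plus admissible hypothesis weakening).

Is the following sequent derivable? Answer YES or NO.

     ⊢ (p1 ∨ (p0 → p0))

Derivation (root first):
[∨I₂]  ⊢ (p1 ∨ (p0 → p0))
  [→I]  ⊢ (p0 → p0)
    [Ax] p0 ⊢ p0

Result: YES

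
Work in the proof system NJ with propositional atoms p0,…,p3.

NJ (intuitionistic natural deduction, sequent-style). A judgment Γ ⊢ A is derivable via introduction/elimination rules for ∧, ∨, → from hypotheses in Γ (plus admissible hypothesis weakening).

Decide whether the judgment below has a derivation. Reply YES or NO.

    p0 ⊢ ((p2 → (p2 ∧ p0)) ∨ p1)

Derivation trace:
[∨I₁] p0 ⊢ ((p2 → (p2 ∧ p0)) ∨ p1)
  [→I] p0 ⊢ (p2 → (p2 ∧ p0))
    [∧I] p2, p0 ⊢ (p2 ∧ p0)
      [Ax] p2 ⊢ p2
      [Ax] p0 ⊢ p0

Result: YES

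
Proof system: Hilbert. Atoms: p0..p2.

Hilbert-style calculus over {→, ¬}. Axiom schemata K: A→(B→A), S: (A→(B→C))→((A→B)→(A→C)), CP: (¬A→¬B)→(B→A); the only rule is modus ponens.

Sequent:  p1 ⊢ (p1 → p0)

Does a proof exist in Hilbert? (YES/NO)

Truth-table refutation:
  v=000: Γ:[p1=F] Δ:[(p1 → p0)=T] refutes=False
  v=001: Γ:[p1=F] Δ:[(p1 → p0)=T] refutes=False
  v=010: Γ:[p1=T] Δ:[(p1 → p0)=F] refutes=True  ← countermodel

Result: NO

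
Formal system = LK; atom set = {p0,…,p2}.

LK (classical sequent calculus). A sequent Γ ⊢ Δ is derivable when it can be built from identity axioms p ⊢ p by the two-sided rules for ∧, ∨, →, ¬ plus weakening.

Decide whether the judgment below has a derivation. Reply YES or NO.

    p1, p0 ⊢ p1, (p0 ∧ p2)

Proof tree:
[∧R] p1, p0 ⊢ p1, (p0 ∧ p2)
  [Ax] p0 ⊢ p0
  [WR] p1 ⊢ p1, p2
    [Ax] p1 ⊢ p1

Result: YES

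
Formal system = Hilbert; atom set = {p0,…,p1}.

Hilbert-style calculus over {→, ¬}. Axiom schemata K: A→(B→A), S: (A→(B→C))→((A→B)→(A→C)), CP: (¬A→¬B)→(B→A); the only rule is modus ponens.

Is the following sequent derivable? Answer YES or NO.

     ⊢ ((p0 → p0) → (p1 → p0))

Enumerate valuations to refute Γ ⊢ Δ:
  v=00: Γ:[] Δ:[((p0 → p0) → (p1 → p0))=T] refutes=False
  v=01: Γ:[] Δ:[((p0 → p0) → (p1 → p0))=F] refutes=True  ← countermodel

Result: NO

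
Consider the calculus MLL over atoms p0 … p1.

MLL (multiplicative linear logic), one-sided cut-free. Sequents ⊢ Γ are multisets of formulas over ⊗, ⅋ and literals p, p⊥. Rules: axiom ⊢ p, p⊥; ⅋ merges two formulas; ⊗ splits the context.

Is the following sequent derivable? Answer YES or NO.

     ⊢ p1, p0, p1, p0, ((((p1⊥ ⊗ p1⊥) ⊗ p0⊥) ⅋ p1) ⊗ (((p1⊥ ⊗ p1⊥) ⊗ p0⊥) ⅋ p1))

Derivation trace:
[⊗]  ⊢ p1, p0, p1, p0, ((((p1⊥ ⊗ p1⊥) ⊗ p0⊥) ⅋ p1) ⊗ (((p1⊥ ⊗ p1⊥) ⊗ p0⊥) ⅋ p1))
  [⅋]  ⊢ p1, p0, (((p1⊥ ⊗ p1⊥) ⊗ p0⊥) ⅋ p1)
    [⊗]  ⊢ p1, p1, p0, ((p1⊥ ⊗ p1⊥) ⊗ p0⊥)
      [⊗]  ⊢ p1, p1, (p1⊥ ⊗ p1⊥)
        [Ax]  ⊢ p1, p1⊥
        [Ax]  ⊢ p1, p1⊥
      [Ax]  ⊢ p0, p0⊥
  [⅋]  ⊢ p1, p0, (((p1⊥ ⊗ p1⊥) ⊗ p0⊥) ⅋ p1)
    [⊗]  ⊢ p1, p1, p0, ((p1⊥ ⊗ p1⊥) ⊗ p0⊥)
      [⊗]  ⊢ p1, p1, (p1⊥ ⊗ p1⊥)
        [Ax]  ⊢ p1, p1⊥
        [Ax]  ⊢ p1, p1⊥
      [Ax]  ⊢ p0, p0⊥

Result: YES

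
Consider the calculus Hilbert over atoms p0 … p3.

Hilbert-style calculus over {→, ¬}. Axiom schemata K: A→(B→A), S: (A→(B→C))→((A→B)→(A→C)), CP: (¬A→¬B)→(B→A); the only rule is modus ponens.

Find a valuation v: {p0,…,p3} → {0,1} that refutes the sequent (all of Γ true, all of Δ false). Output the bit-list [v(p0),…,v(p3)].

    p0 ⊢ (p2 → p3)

Enumerate valuations to refute Γ ⊢ Δ:
  v=0000: Γ:[p0=F] Δ:[(p2 → p3)=T] refutes=False
  v=0001: Γ:[p0=F] Δ:[(p2 → p3)=T] refutes=False
  v=0010: Γ:[p0=F] Δ:[(p2 → p3)=F] refutes=False
  v=0011: Γ:[p0=F] Δ:[(p2 → p3)=T] refutes=False
  v=0100: Γ:[p0=F] Δ:[(p2 → p3)=T] refutes=False
  v=0101: Γ:[p0=F] Δ:[(p2 → p3)=T] refutes=False
  v=0110: Γ:[p0=F] Δ:[(p2 → p3)=F] refutes=False
  v=0111: Γ:[p0=F] Δ:[(p2 → p3)=T] refutes=False
  v=1000: Γ:[p0=T] Δ:[(p2 → p3)=T] refutes=False
  v=1001: Γ:[p0=T] Δ:[(p2 → p3)=T] refutes=False
  v=1010: Γ:[p0=T] Δ:[(p2 → p3)=F] refutes=True  ← countermodel

Result: [1, 0, 1, 0]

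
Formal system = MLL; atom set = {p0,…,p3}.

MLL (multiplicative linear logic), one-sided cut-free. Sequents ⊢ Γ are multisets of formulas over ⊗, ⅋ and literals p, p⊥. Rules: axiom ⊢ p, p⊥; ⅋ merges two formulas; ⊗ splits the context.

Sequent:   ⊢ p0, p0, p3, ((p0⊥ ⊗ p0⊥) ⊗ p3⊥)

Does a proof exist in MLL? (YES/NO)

Proof tree:
[⊗]  ⊢ p0, p0, p3, ((p0⊥ ⊗ p0⊥) ⊗ p3⊥)
  [⊗]  ⊢ p0, p0, (p0⊥ ⊗ p0⊥)
    [Ax]  ⊢ p0, p0⊥
    [Ax]  ⊢ p0, p0⊥
  [Ax]  ⊢ p3, p3⊥

Result: YES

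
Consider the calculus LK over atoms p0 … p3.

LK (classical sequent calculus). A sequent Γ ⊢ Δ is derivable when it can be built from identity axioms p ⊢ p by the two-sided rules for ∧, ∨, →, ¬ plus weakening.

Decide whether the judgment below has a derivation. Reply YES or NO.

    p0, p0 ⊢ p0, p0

Derivation trace:
[WL] p0, p0 ⊢ p0, p0
  [WR] p0 ⊢ p0, p0
    [Ax] p0 ⊢ p0

Result: YES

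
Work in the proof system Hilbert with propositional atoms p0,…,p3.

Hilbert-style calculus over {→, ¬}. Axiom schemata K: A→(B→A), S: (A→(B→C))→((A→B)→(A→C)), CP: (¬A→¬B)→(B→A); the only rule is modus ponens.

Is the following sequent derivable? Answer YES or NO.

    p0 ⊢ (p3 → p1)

Enumerate valuations to refute Γ ⊢ Δ:
  v=0000: Γ:[p0=F] Δ:[(p3 → p1)=T] refutes=False
  v=0001: Γ:[p0=F] Δ:[(p3 → p1)=F] refutes=False
  v=0010: Γ:[p0=F] Δ:[(p3 → p1)=T] refutes=False
  v=0011: Γ:[p0=F] Δ:[(p3 → p1)=F] refutes=False
  v=0100: Γ:[p0=F] Δ:[(p3 → p1)=T] refutes=False
  v=0101: Γ:[p0=F] Δ:[(p3 → p1)=T] refutes=False
  v=0110: Γ:[p0=F] Δ:[(p3 → p1)=T] refutes=False
  v=0111: Γ:[p0=F] Δ:[(p3 → p1)=T] refutes=False
  v=1000: Γ:[p0=T] Δ:[(p3 → p1)=T] refutes=False
  v=1001: Γ:[p0=T] Δ:[(p3 → p1)=F] refutes=True  ← countermodel

Result: NO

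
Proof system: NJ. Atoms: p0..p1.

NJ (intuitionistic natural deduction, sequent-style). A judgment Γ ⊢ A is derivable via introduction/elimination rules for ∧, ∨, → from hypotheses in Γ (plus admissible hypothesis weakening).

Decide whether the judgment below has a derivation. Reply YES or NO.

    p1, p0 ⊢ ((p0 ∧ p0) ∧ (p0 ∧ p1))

Proof tree:
[∧I] p1, p0 ⊢ ((p0 ∧ p0) ∧ (p0 ∧ p1))
  [∧I] p0 ⊢ (p0 ∧ p0)
    [Ax] p0 ⊢ p0
    [Ax] p0 ⊢ p0
  [∧I] p1, p0 ⊢ (p0 ∧ p1)
    [Ax] p0 ⊢ p0
    [Wk] p1, p0 ⊢ p1
      [Ax] p1 ⊢ p1

Result: YES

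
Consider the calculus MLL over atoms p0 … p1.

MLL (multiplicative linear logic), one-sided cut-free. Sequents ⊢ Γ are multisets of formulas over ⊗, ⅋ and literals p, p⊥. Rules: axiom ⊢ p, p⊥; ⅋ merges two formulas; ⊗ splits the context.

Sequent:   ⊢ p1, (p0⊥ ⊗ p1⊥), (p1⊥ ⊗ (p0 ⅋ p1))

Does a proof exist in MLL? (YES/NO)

Derivation (root first):
[⊗]  ⊢ p1, (p0⊥ ⊗ p1⊥), (p1⊥ ⊗ (p0 ⅋ p1))
  [Ax]  ⊢ p1, p1⊥
  [⅋]  ⊢ (p0⊥ ⊗ p1⊥), (p0 ⅋ p1)
    [⊗]  ⊢ p0, p1, (p0⊥ ⊗ p1⊥)
      [Ax]  ⊢ p0, p0⊥
      [Ax]  ⊢ p1, p1⊥

Result: YES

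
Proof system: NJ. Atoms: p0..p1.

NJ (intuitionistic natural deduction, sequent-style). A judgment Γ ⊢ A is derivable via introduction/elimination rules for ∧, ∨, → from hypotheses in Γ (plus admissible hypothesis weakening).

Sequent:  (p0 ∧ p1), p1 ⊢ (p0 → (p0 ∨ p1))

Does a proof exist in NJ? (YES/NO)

Derivation trace:
[→I] (p0 ∧ p1), p1 ⊢ (p0 → (p0 ∨ p1))
  [Wk] p0, (p0 ∧ p1), p1 ⊢ (p0 ∨ p1)
    [Wk] p0, (p0 ∧ p1) ⊢ (p0 ∨ p1)
      [∨I₁] p0 ⊢ (p0 ∨ p1)
        [Ax] p0 ⊢ p0

Result: YES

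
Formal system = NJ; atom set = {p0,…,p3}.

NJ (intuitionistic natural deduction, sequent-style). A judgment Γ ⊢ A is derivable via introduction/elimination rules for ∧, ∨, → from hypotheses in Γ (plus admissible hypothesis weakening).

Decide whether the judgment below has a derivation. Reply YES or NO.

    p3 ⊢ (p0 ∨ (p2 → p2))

Proof tree:
[Wk] p3 ⊢ (p0 ∨ (p2 → p2))
  [∨I₂]  ⊢ (p0 ∨ (p2 → p2))
    [→I]  ⊢ (p2 → p2)
      [Ax] p2 ⊢ p2

Result: YES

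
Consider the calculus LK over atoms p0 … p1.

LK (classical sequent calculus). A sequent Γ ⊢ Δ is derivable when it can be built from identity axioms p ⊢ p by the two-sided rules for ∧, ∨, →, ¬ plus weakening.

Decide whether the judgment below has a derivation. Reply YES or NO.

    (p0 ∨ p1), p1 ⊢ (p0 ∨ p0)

Enumerate valuations to refute Γ ⊢ Δ:
  v=00: Γ:[(p0 ∨ p1)=F, p1=F] Δ:[(p0 ∨ p0)=F] refutes=False
  v=01: Γ:[(p0 ∨ p1)=T, p1=T] Δ:[(p0 ∨ p0)=F] refutes=True  ← countermodel

Result: NO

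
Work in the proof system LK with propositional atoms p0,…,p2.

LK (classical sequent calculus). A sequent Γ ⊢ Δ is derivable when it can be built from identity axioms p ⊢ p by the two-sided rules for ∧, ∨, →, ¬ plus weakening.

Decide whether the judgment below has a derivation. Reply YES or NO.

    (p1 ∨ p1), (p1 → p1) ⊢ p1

Proof tree:
[→L] (p1 ∨ p1), (p1 → p1) ⊢ p1
  [∨L] (p1 ∨ p1) ⊢ p1
    [Ax] p1 ⊢ p1
    [Ax] p1 ⊢ p1
  [Ax] p1 ⊢ p1

Result: YES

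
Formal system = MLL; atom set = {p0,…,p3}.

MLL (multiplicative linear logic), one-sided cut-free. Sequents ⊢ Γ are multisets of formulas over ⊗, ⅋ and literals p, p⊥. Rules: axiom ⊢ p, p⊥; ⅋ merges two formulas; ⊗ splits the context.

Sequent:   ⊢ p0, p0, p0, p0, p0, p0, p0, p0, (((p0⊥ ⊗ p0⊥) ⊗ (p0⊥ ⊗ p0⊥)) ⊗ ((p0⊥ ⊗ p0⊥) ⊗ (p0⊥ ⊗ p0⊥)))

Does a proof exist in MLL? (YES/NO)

Proof tree:
[⊗]  ⊢ p0, p0, p0, p0, p0, p0, p0, p0, (((p0⊥ ⊗ p0⊥) ⊗ (p0⊥ ⊗ p0⊥)) ⊗ ((p0⊥ ⊗ p0⊥) ⊗ (p0⊥ ⊗ p0⊥)))
  [⊗]  ⊢ p0, p0, p0, p0, ((p0⊥ ⊗ p0⊥) ⊗ (p0⊥ ⊗ p0⊥))
    [⊗]  ⊢ p0, p0, (p0⊥ ⊗ p0⊥)
      [Ax]  ⊢ p0, p0⊥
      [Ax]  ⊢ p0, p0⊥
    [⊗]  ⊢ p0, p0, (p0⊥ ⊗ p0⊥)
      [Ax]  ⊢ p0, p0⊥
      [Ax]  ⊢ p0, p0⊥
  [⊗]  ⊢ p0, p0, p0, p0, ((p0⊥ ⊗ p0⊥) ⊗ (p0⊥ ⊗ p0⊥))
    [⊗]  ⊢ p0, p0, (p0⊥ ⊗ p0⊥)
      [Ax]  ⊢ p0, p0⊥
      [Ax]  ⊢ p0, p0⊥
    [⊗]  ⊢ p0, p0, (p0⊥ ⊗ p0⊥)
      [Ax]  ⊢ p0, p0⊥
      [Ax]  ⊢ p0, p0⊥

Result: YES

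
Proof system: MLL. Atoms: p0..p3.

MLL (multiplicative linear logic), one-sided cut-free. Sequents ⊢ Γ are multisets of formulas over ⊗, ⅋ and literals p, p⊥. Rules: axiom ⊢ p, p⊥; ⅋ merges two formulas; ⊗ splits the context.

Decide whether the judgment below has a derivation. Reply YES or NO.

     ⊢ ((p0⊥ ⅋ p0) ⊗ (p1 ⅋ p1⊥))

Proof tree:
[⊗]  ⊢ ((p0⊥ ⅋ p0) ⊗ (p1 ⅋ p1⊥))
  [⅋]  ⊢ (p0⊥ ⅋ p0)
    [Ax]  ⊢ p0, p0⊥
  [⅋]  ⊢ (p1 ⅋ p1⊥)
    [Ax]  ⊢ p1, p1⊥

Result: YES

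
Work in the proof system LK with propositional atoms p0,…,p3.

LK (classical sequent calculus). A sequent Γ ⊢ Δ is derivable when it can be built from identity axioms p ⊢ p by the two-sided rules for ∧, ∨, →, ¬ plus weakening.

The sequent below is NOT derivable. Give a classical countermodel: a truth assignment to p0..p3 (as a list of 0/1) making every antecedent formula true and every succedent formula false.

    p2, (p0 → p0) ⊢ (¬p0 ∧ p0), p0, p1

Search for a countermodel by truth-table:
  v=0000: Γ:[p2=F, (p0 → p0)=T] Δ:[(¬p0 ∧ p0)=F, p0=F, p1=F] refutes=False
  v=0001: Γ:[p2=F, (p0 → p0)=T] Δ:[(¬p0 ∧ p0)=F, p0=F, p1=F] refutes=False
  v=0010: Γ:[p2=T, (p0 → p0)=T] Δ:[(¬p0 ∧ p0)=F, p0=F, p1=F] refutes=True  ← countermodel

Result: [0, 0, 1, 0]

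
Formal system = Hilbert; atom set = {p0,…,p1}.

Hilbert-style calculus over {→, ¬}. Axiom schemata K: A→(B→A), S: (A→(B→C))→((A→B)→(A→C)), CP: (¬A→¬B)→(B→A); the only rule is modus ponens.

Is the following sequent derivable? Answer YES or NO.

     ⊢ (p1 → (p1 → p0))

Search for a countermodel by truth-table:
  v=00: Γ:[] Δ:[(p1 → (p1 → p0))=T] refutes=False
  v=01: Γ:[] Δ:[(p1 → (p1 → p0))=F] refutes=True  ← countermodel

Result: NO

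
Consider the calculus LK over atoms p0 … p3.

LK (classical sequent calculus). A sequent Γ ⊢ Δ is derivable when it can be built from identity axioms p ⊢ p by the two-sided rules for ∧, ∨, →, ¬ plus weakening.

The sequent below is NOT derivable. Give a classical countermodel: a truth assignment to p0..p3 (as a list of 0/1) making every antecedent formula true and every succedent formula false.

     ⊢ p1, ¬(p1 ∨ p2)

Enumerate valuations to refute Γ ⊢ Δ:
  v=0000: Γ:[] Δ:[p1=F, ¬(p1 ∨ p2)=T] refutes=False
  v=0001: Γ:[] Δ:[p1=F, ¬(p1 ∨ p2)=T] refutes=False
  v=0010: Γ:[] Δ:[p1=F, ¬(p1 ∨ p2)=F] refutes=True  ← countermodel

Result: [0, 0, 1, 0]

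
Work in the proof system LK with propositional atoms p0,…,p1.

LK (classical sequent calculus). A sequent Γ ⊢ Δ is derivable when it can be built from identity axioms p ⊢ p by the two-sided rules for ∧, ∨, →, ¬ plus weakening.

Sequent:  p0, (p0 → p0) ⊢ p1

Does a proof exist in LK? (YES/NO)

Truth-table refutation:
  v=00: Γ:[p0=F, (p0 → p0)=T] Δ:[p1=F] refutes=False
  v=01: Γ:[p0=F, (p0 → p0)=T] Δ:[p1=T] refutes=False
  v=10: Γ:[p0=T, (p0 → p0)=T] Δ:[p1=F] refutes=True  ← countermodel

Result: NO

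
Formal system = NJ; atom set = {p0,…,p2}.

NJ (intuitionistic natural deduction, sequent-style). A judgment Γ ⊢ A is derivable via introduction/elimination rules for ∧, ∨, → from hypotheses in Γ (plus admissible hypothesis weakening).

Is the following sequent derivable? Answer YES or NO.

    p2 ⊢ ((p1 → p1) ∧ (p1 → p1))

Derivation (root first):
[Wk] p2 ⊢ ((p1 → p1) ∧ (p1 → p1))
  [∧I]  ⊢ ((p1 → p1) ∧ (p1 → p1))
    [→I]  ⊢ (p1 → p1)
      [Ax] p1 ⊢ p1
    [→I]  ⊢ (p1 → p1)
      [Ax] p1 ⊢ p1

Result: YES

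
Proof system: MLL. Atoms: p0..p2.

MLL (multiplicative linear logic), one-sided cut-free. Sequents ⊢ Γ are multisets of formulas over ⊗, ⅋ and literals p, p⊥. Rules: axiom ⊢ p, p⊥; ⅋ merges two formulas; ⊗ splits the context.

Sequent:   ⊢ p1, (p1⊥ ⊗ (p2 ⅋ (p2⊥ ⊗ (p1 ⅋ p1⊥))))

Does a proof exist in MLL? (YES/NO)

Proof tree:
[⊗]  ⊢ p1, (p1⊥ ⊗ (p2 ⅋ (p2⊥ ⊗ (p1 ⅋ p1⊥))))
  [Ax]  ⊢ p1, p1⊥
  [⅋]  ⊢ (p2 ⅋ (p2⊥ ⊗ (p1 ⅋ p1⊥)))
    [⊗]  ⊢ p2, (p2⊥ ⊗ (p1 ⅋ p1⊥))
      [Ax]  ⊢ p2, p2⊥
      [⅋]  ⊢ (p1 ⅋ p1⊥)
        [Ax]  ⊢ p1, p1⊥

Result: YES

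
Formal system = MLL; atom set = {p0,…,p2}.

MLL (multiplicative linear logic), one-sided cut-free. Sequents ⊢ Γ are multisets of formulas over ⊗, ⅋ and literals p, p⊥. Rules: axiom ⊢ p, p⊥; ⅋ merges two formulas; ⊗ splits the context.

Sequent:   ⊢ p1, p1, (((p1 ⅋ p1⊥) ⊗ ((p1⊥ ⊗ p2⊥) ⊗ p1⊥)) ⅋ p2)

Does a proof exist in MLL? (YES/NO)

Derivation (root first):
[⅋]  ⊢ p1, p1, (((p1 ⅋ p1⊥) ⊗ ((p1⊥ ⊗ p2⊥) ⊗ p1⊥)) ⅋ p2)
  [⊗]  ⊢ p1, p2, p1, ((p1 ⅋ p1⊥) ⊗ ((p1⊥ ⊗ p2⊥) ⊗ p1⊥))
    [⅋]  ⊢ (p1 ⅋ p1⊥)
      [Ax]  ⊢ p1, p1⊥
    [⊗]  ⊢ p1, p2, p1, ((p1⊥ ⊗ p2⊥) ⊗ p1⊥)
      [⊗]  ⊢ p1, p2, (p1⊥ ⊗ p2⊥)
        [Ax]  ⊢ p1, p1⊥
        [Ax]  ⊢ p2, p2⊥
      [Ax]  ⊢ p1, p1⊥

Result: YES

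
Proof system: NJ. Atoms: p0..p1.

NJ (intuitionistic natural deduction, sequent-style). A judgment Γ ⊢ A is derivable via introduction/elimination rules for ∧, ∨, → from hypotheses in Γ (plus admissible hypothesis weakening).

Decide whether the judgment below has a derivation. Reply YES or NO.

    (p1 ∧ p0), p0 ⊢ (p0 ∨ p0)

Proof tree:
[→E] (p1 ∧ p0), p0 ⊢ (p0 ∨ p0)
  [Wk] (p1 ∧ p0) ⊢ (p0 → (p0 ∨ p0))
    [→I]  ⊢ (p0 → (p0 ∨ p0))
      [∨I₂] p0 ⊢ (p0 ∨ p0)
        [Ax] p0 ⊢ p0
  [Ax] p0 ⊢ p0

Result: YES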